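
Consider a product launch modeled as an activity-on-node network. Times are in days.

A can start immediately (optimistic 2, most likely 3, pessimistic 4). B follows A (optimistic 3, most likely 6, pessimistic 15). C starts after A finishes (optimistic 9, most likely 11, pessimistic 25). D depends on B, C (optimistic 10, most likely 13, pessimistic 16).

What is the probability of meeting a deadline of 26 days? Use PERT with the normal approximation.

te_A = (2 + 4·3 + 4)/6 = 18/6 = 3; σ²_A = ((4−2)/6)² = 0.111
te_B = (3 + 4·6 + 15)/6 = 42/6 = 7; σ²_B = ((15−3)/6)² = 4.000
te_C = (9 + 4·11 + 25)/6 = 78/6 = 13; σ²_C = ((25−9)/6)² = 7.111
te_D = (10 + 4·13 + 16)/6 = 78/6 = 13; σ²_D = ((16−10)/6)² = 1.000

Forward pass:
ES_A = 0; EF_A = 3
ES_B = 3; EF_B = 3+7 = 10
ES_C = 3; EF_C = 3+13 = 16
ES_D = max(EF_B=10, EF_C=16) = 16; EF_D = 16+13 = 29
Expected project duration μ = 29 days. Critical path: A → C → D.

Variance along critical path = 0.111 + 7.111 + 1.000 = 8.222; σ = √8.222 = 2.867 days.
Z = (26 − 29) / 2.867 = -1.046
P(T ≤ 26) = Φ(-1.046) ≈ 0.148

0.148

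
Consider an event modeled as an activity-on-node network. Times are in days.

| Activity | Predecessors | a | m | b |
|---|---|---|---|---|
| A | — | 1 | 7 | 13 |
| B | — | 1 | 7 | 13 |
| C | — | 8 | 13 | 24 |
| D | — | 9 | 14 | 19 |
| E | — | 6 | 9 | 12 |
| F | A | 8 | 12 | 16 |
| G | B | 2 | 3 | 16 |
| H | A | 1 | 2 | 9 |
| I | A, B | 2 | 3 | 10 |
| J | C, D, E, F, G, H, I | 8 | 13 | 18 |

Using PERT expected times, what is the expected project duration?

32 days

te_A = (1 + 4·7 + 13)/6 = 42/6 = 7
te_B = (1 + 4·7 + 13)/6 = 42/6 = 7
te_C = (8 + 4·13 + 24)/6 = 84/6 = 14
te_D = (9 + 4·14 + 19)/6 = 84/6 = 14
te_E = (6 + 4·9 + 12)/6 = 54/6 = 9
te_F = (8 + 4·12 + 16)/6 = 72/6 = 12
te_G = (2 + 4·3 + 16)/6 = 30/6 = 5
te_H = (1 + 4·2 + 9)/6 = 18/6 = 3
te_I = (2 + 4·3 + 10)/6 = 24/6 = 4
te_J = (8 + 4·13 + 18)/6 = 78/6 = 13

Forward pass:
ES_A = 0; EF_A = 7
ES_B = 0; EF_B = 7
ES_C = 0; EF_C = 14
ES_D = 0; EF_D = 14
ES_E = 0; EF_E = 9
ES_F = 7; EF_F = 7+12 = 19
ES_G = 7; EF_G = 7+5 = 12
ES_H = 7; EF_H = 7+3 = 10
ES_I = max(EF_A=7, EF_B=7) = 7; EF_I = 7+4 = 11
ES_J = max(EF_C=14, EF_D=14, EF_E=9, EF_F=19, EF_G=12, EF_H=10, EF_I=11) = 19; EF_J = 19+13 = 32
Expected project duration μ = 32 days. Critical path: A → F → J.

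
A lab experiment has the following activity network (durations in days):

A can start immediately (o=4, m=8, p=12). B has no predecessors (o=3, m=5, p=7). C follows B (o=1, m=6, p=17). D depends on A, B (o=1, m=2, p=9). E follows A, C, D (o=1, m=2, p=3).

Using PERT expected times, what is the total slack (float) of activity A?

te_A = (4 + 4·8 + 12)/6 = 48/6 = 8
te_B = (3 + 4·5 + 7)/6 = 30/6 = 5
te_C = (1 + 4·6 + 17)/6 = 42/6 = 7
te_D = (1 + 4·2 + 9)/6 = 18/6 = 3
te_E = (1 + 4·2 + 3)/6 = 12/6 = 2

Forward pass:
ES_A = 0; EF_A = 8
ES_B = 0; EF_B = 5
ES_C = 5; EF_C = 5+7 = 12
ES_D = max(EF_A=8, EF_B=5) = 8; EF_D = 8+3 = 11
ES_E = max(EF_A=8, EF_C=12, EF_D=11) = 12; EF_E = 12+2 = 14
Expected project duration μ = 14 days. Critical path: B → C → E.

Backward pass:
LF_E = 14; LS_E = 14−2 = 12
LF_D = LS_E = 12; LS_D = 12−3 = 9
LF_C = LS_E = 12; LS_C = 12−7 = 5
LF_B = min(LS_C=5, LS_D=9) = 5; LS_B = 5−5 = 0
LF_A = min(LS_D=9, LS_E=12) = 9; LS_A = 9−8 = 1
Slack_A = LS_A − ES_A = 1 − 0 = 1

1 days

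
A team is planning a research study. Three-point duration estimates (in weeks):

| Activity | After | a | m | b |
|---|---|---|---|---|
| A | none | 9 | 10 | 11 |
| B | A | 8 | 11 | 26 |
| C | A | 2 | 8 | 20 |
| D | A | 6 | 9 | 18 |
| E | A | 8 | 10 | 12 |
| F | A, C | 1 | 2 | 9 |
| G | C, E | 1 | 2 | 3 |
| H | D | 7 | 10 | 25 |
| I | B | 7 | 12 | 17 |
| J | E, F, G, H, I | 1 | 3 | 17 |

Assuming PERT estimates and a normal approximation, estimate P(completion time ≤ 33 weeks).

te_A = (9 + 4·10 + 11)/6 = 60/6 = 10; σ²_A = ((11−9)/6)² = 0.111
te_B = (8 + 4·11 + 26)/6 = 78/6 = 13; σ²_B = ((26−8)/6)² = 9.000
te_C = (2 + 4·8 + 20)/6 = 54/6 = 9; σ²_C = ((20−2)/6)² = 9.000
te_D = (6 + 4·9 + 18)/6 = 60/6 = 10; σ²_D = ((18−6)/6)² = 4.000
te_E = (8 + 4·10 + 12)/6 = 60/6 = 10; σ²_E = ((12−8)/6)² = 0.444
te_F = (1 + 4·2 + 9)/6 = 18/6 = 3; σ²_F = ((9−1)/6)² = 1.778
te_G = (1 + 4·2 + 3)/6 = 12/6 = 2; σ²_G = ((3−1)/6)² = 0.111
te_H = (7 + 4·10 + 25)/6 = 72/6 = 12; σ²_H = ((25−7)/6)² = 9.000
te_I = (7 + 4·12 + 17)/6 = 72/6 = 12; σ²_I = ((17−7)/6)² = 2.778
te_J = (1 + 4·3 + 17)/6 = 30/6 = 5; σ²_J = ((17−1)/6)² = 7.111

Forward pass:
ES_A = 0; EF_A = 10
ES_B = 10; EF_B = 10+13 = 23
ES_C = 10; EF_C = 10+9 = 19
ES_D = 10; EF_D = 10+10 = 20
ES_E = 10; EF_E = 10+10 = 20
ES_F = max(EF_A=10, EF_C=19) = 19; EF_F = 19+3 = 22
ES_G = max(EF_C=19, EF_E=20) = 20; EF_G = 20+2 = 22
ES_H = 20; EF_H = 20+12 = 32
ES_I = 23; EF_I = 23+12 = 35
ES_J = max(EF_E=20, EF_F=22, EF_G=22, EF_H=32, EF_I=35) = 35; EF_J = 35+5 = 40
Expected project duration μ = 40 weeks. Critical path: A → B → I → J.

Variance along critical path = 0.111 + 9.000 + 2.778 + 7.111 = 19.000; σ = √19.000 = 4.359 weeks.
Z = (33 − 40) / 4.359 = -1.606
P(T ≤ 33) = Φ(-1.606) ≈ 0.054

0.054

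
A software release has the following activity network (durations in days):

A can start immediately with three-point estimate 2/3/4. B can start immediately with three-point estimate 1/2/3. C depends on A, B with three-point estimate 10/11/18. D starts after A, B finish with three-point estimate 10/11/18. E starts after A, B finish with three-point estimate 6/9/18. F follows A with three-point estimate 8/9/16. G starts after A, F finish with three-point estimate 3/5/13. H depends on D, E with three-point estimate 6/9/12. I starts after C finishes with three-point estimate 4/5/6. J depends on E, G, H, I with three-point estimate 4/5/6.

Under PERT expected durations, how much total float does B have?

1 days

te_A = (2 + 4·3 + 4)/6 = 18/6 = 3
te_B = (1 + 4·2 + 3)/6 = 12/6 = 2
te_C = (10 + 4·11 + 18)/6 = 72/6 = 12
te_D = (10 + 4·11 + 18)/6 = 72/6 = 12
te_E = (6 + 4·9 + 18)/6 = 60/6 = 10
te_F = (8 + 4·9 + 16)/6 = 60/6 = 10
te_G = (3 + 4·5 + 13)/6 = 36/6 = 6
te_H = (6 + 4·9 + 12)/6 = 54/6 = 9
te_I = (4 + 4·5 + 6)/6 = 30/6 = 5
te_J = (4 + 4·5 + 6)/6 = 30/6 = 5

Forward pass:
ES_A = 0; EF_A = 3
ES_B = 0; EF_B = 2
ES_C = max(EF_A=3, EF_B=2) = 3; EF_C = 3+12 = 15
ES_D = max(EF_A=3, EF_B=2) = 3; EF_D = 3+12 = 15
ES_E = max(EF_A=3, EF_B=2) = 3; EF_E = 3+10 = 13
ES_F = 3; EF_F = 3+10 = 13
ES_G = max(EF_A=3, EF_F=13) = 13; EF_G = 13+6 = 19
ES_H = max(EF_D=15, EF_E=13) = 15; EF_H = 15+9 = 24
ES_I = 15; EF_I = 15+5 = 20
ES_J = max(EF_E=13, EF_G=19, EF_H=24, EF_I=20) = 24; EF_J = 24+5 = 29
Expected project duration μ = 29 days. Critical path: A → D → H → J.

Backward pass:
LF_J = 29; LS_J = 29−5 = 24
LF_I = LS_J = 24; LS_I = 24−5 = 19
LF_H = LS_J = 24; LS_H = 24−9 = 15
LF_G = LS_J = 24; LS_G = 24−6 = 18
LF_F = LS_G = 18; LS_F = 18−10 = 8
LF_E = min(LS_H=15, LS_J=24) = 15; LS_E = 15−10 = 5
LF_D = LS_H = 15; LS_D = 15−12 = 3
LF_C = LS_I = 19; LS_C = 19−12 = 7
LF_B = min(LS_C=7, LS_D=3, LS_E=5) = 3; LS_B = 3−2 = 1
LF_A = min(LS_C=7, LS_D=3, LS_E=5, LS_F=8, LS_G=18) = 3; LS_A = 3−3 = 0
Slack_B = LS_B − ES_B = 1 − 0 = 1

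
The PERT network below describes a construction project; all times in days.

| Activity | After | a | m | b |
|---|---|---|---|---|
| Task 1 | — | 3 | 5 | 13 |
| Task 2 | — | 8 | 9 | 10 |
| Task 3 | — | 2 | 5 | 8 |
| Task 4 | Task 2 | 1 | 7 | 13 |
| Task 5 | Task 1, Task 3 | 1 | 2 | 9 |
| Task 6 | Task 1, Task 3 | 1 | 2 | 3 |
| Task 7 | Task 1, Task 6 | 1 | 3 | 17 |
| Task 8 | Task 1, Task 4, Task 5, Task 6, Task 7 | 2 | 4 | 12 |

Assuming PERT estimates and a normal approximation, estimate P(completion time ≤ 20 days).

0.352

te_Task 1 = (3 + 4·5 + 13)/6 = 36/6 = 6; σ²_Task 1 = ((13−3)/6)² = 2.778
te_Task 2 = (8 + 4·9 + 10)/6 = 54/6 = 9; σ²_Task 2 = ((10−8)/6)² = 0.111
te_Task 3 = (2 + 4·5 + 8)/6 = 30/6 = 5; σ²_Task 3 = ((8−2)/6)² = 1.000
te_Task 4 = (1 + 4·7 + 13)/6 = 42/6 = 7; σ²_Task 4 = ((13−1)/6)² = 4.000
te_Task 5 = (1 + 4·2 + 9)/6 = 18/6 = 3; σ²_Task 5 = ((9−1)/6)² = 1.778
te_Task 6 = (1 + 4·2 + 3)/6 = 12/6 = 2; σ²_Task 6 = ((3−1)/6)² = 0.111
te_Task 7 = (1 + 4·3 + 17)/6 = 30/6 = 5; σ²_Task 7 = ((17−1)/6)² = 7.111
te_Task 8 = (2 + 4·4 + 12)/6 = 30/6 = 5; σ²_Task 8 = ((12−2)/6)² = 2.778

Forward pass:
ES_Task 1 = 0; EF_Task 1 = 6
ES_Task 2 = 0; EF_Task 2 = 9
ES_Task 3 = 0; EF_Task 3 = 5
ES_Task 4 = 9; EF_Task 4 = 9+7 = 16
ES_Task 5 = max(EF_Task 1=6, EF_Task 3=5) = 6; EF_Task 5 = 6+3 = 9
ES_Task 6 = max(EF_Task 1=6, EF_Task 3=5) = 6; EF_Task 6 = 6+2 = 8
ES_Task 7 = max(EF_Task 1=6, EF_Task 6=8) = 8; EF_Task 7 = 8+5 = 13
ES_Task 8 = max(EF_Task 1=6, EF_Task 4=16, EF_Task 5=9, EF_Task 6=8, EF_Task 7=13) = 16; EF_Task 8 = 16+5 = 21
Expected project duration μ = 21 days. Critical path: Task 2 → Task 4 → Task 8.

Variance along critical path = 0.111 + 4.000 + 2.778 = 6.889; σ = √6.889 = 2.625 days.
Z = (20 − 21) / 2.625 = -0.381
P(T ≤ 20) = Φ(-0.381) ≈ 0.352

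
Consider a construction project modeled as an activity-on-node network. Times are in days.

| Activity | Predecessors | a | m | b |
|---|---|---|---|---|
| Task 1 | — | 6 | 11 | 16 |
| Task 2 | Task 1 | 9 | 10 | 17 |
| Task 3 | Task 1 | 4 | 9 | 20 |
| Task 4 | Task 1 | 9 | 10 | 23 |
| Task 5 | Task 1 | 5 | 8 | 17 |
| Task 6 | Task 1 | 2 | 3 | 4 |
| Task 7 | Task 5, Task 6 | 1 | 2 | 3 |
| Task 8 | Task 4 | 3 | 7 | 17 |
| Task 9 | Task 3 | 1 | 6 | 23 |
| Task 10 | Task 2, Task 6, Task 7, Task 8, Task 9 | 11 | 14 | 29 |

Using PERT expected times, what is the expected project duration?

te_Task 1 = (6 + 4·11 + 16)/6 = 66/6 = 11
te_Task 2 = (9 + 4·10 + 17)/6 = 66/6 = 11
te_Task 3 = (4 + 4·9 + 20)/6 = 60/6 = 10
te_Task 4 = (9 + 4·10 + 23)/6 = 72/6 = 12
te_Task 5 = (5 + 4·8 + 17)/6 = 54/6 = 9
te_Task 6 = (2 + 4·3 + 4)/6 = 18/6 = 3
te_Task 7 = (1 + 4·2 + 3)/6 = 12/6 = 2
te_Task 8 = (3 + 4·7 + 17)/6 = 48/6 = 8
te_Task 9 = (1 + 4·6 + 23)/6 = 48/6 = 8
te_Task 10 = (11 + 4·14 + 29)/6 = 96/6 = 16

Forward pass:
ES_Task 1 = 0; EF_Task 1 = 11
ES_Task 2 = 11; EF_Task 2 = 11+11 = 22
ES_Task 3 = 11; EF_Task 3 = 11+10 = 21
ES_Task 4 = 11; EF_Task 4 = 11+12 = 23
ES_Task 5 = 11; EF_Task 5 = 11+9 = 20
ES_Task 6 = 11; EF_Task 6 = 11+3 = 14
ES_Task 7 = max(EF_Task 5=20, EF_Task 6=14) = 20; EF_Task 7 = 20+2 = 22
ES_Task 8 = 23; EF_Task 8 = 23+8 = 31
ES_Task 9 = 21; EF_Task 9 = 21+8 = 29
ES_Task 10 = max(EF_Task 2=22, EF_Task 6=14, EF_Task 7=22, EF_Task 8=31, EF_Task 9=29) = 31; EF_Task 10 = 31+16 = 47
Expected project duration μ = 47 days. Critical path: Task 1 → Task 4 → Task 8 → Task 10.

47 days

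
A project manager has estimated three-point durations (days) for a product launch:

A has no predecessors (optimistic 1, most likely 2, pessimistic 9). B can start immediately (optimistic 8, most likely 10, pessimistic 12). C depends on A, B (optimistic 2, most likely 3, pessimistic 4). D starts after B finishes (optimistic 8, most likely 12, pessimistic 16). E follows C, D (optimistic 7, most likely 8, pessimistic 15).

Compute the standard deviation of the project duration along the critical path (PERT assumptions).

2.00 days

te_A = (1 + 4·2 + 9)/6 = 18/6 = 3; σ²_A = ((9−1)/6)² = 1.778
te_B = (8 + 4·10 + 12)/6 = 60/6 = 10; σ²_B = ((12−8)/6)² = 0.444
te_C = (2 + 4·3 + 4)/6 = 18/6 = 3; σ²_C = ((4−2)/6)² = 0.111
te_D = (8 + 4·12 + 16)/6 = 72/6 = 12; σ²_D = ((16−8)/6)² = 1.778
te_E = (7 + 4·8 + 15)/6 = 54/6 = 9; σ²_E = ((15−7)/6)² = 1.778

Forward pass:
ES_A = 0; EF_A = 3
ES_B = 0; EF_B = 10
ES_C = max(EF_A=3, EF_B=10) = 10; EF_C = 10+3 = 13
ES_D = 10; EF_D = 10+12 = 22
ES_E = max(EF_C=13, EF_D=22) = 22; EF_E = 22+9 = 31
Expected project duration μ = 31 days. Critical path: B → D → E.

Variance along critical path = 0.444 + 1.778 + 1.778 = 4.000
σ = √4.000 = 2.000 days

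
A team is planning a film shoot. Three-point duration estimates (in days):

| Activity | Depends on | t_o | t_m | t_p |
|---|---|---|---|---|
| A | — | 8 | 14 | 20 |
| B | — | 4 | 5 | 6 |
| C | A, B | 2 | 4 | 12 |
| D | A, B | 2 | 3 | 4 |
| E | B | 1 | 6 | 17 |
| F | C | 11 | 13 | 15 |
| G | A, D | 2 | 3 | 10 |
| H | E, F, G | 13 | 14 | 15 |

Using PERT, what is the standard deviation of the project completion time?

2.71 days

te_A = (8 + 4·14 + 20)/6 = 84/6 = 14; σ²_A = ((20−8)/6)² = 4.000
te_B = (4 + 4·5 + 6)/6 = 30/6 = 5; σ²_B = ((6−4)/6)² = 0.111
te_C = (2 + 4·4 + 12)/6 = 30/6 = 5; σ²_C = ((12−2)/6)² = 2.778
te_D = (2 + 4·3 + 4)/6 = 18/6 = 3; σ²_D = ((4−2)/6)² = 0.111
te_E = (1 + 4·6 + 17)/6 = 42/6 = 7; σ²_E = ((17−1)/6)² = 7.111
te_F = (11 + 4·13 + 15)/6 = 78/6 = 13; σ²_F = ((15−11)/6)² = 0.444
te_G = (2 + 4·3 + 10)/6 = 24/6 = 4; σ²_G = ((10−2)/6)² = 1.778
te_H = (13 + 4·14 + 15)/6 = 84/6 = 14; σ²_H = ((15−13)/6)² = 0.111

Forward pass:
ES_A = 0; EF_A = 14
ES_B = 0; EF_B = 5
ES_C = max(EF_A=14, EF_B=5) = 14; EF_C = 14+5 = 19
ES_D = max(EF_A=14, EF_B=5) = 14; EF_D = 14+3 = 17
ES_E = 5; EF_E = 5+7 = 12
ES_F = 19; EF_F = 19+13 = 32
ES_G = max(EF_A=14, EF_D=17) = 17; EF_G = 17+4 = 21
ES_H = max(EF_E=12, EF_F=32, EF_G=21) = 32; EF_H = 32+14 = 46
Expected project duration μ = 46 days. Critical path: A → C → F → H.

Variance along critical path = 4.000 + 2.778 + 0.444 + 0.111 = 7.333
σ = √7.333 = 2.708 days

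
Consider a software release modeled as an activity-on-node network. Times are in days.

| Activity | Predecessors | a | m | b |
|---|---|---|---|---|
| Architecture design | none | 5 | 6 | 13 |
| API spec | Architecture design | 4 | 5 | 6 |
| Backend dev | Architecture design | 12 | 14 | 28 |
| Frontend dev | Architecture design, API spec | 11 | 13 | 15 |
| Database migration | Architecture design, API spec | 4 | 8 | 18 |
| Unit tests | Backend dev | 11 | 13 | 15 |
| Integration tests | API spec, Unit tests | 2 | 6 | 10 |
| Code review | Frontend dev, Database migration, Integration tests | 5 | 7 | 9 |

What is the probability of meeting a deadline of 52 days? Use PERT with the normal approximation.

0.811

te_Architecture design = (5 + 4·6 + 13)/6 = 42/6 = 7; σ²_Architecture design = ((13−5)/6)² = 1.778
te_API spec = (4 + 4·5 + 6)/6 = 30/6 = 5; σ²_API spec = ((6−4)/6)² = 0.111
te_Backend dev = (12 + 4·14 + 28)/6 = 96/6 = 16; σ²_Backend dev = ((28−12)/6)² = 7.111
te_Frontend dev = (11 + 4·13 + 15)/6 = 78/6 = 13; σ²_Frontend dev = ((15−11)/6)² = 0.444
te_Database migration = (4 + 4·8 + 18)/6 = 54/6 = 9; σ²_Database migration = ((18−4)/6)² = 5.444
te_Unit tests = (11 + 4·13 + 15)/6 = 78/6 = 13; σ²_Unit tests = ((15−11)/6)² = 0.444
te_Integration tests = (2 + 4·6 + 10)/6 = 36/6 = 6; σ²_Integration tests = ((10−2)/6)² = 1.778
te_Code review = (5 + 4·7 + 9)/6 = 42/6 = 7; σ²_Code review = ((9−5)/6)² = 0.444

Forward pass:
ES_Architecture design = 0; EF_Architecture design = 7
ES_API spec = 7; EF_API spec = 7+5 = 12
ES_Backend dev = 7; EF_Backend dev = 7+16 = 23
ES_Frontend dev = max(EF_Architecture design=7, EF_API spec=12) = 12; EF_Frontend dev = 12+13 = 25
ES_Database migration = max(EF_Architecture design=7, EF_API spec=12) = 12; EF_Database migration = 12+9 = 21
ES_Unit tests = 23; EF_Unit tests = 23+13 = 36
ES_Integration tests = max(EF_API spec=12, EF_Unit tests=36) = 36; EF_Integration tests = 36+6 = 42
ES_Code review = max(EF_Frontend dev=25, EF_Database migration=21, EF_Integration tests=42) = 42; EF_Code review = 42+7 = 49
Expected project duration μ = 49 days. Critical path: Architecture design → Backend dev → Unit tests → Integration tests → Code review.

Variance along critical path = 1.778 + 7.111 + 0.444 + 1.778 + 0.444 = 11.556; σ = √11.556 = 3.399 days.
Z = (52 − 49) / 3.399 = 0.883
P(T ≤ 52) = Φ(0.883) ≈ 0.811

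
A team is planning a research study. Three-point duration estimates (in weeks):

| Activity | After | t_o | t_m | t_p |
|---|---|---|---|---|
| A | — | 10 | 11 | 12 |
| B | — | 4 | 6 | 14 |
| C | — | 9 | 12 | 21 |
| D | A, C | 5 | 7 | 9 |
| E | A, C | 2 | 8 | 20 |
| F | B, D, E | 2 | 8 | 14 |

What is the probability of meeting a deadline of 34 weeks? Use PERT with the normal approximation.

te_A = (10 + 4·11 + 12)/6 = 66/6 = 11; σ²_A = ((12−10)/6)² = 0.111
te_B = (4 + 4·6 + 14)/6 = 42/6 = 7; σ²_B = ((14−4)/6)² = 2.778
te_C = (9 + 4·12 + 21)/6 = 78/6 = 13; σ²_C = ((21−9)/6)² = 4.000
te_D = (5 + 4·7 + 9)/6 = 42/6 = 7; σ²_D = ((9−5)/6)² = 0.444
te_E = (2 + 4·8 + 20)/6 = 54/6 = 9; σ²_E = ((20−2)/6)² = 9.000
te_F = (2 + 4·8 + 14)/6 = 48/6 = 8; σ²_F = ((14−2)/6)² = 4.000

Forward pass:
ES_A = 0; EF_A = 11
ES_B = 0; EF_B = 7
ES_C = 0; EF_C = 13
ES_D = max(EF_A=11, EF_C=13) = 13; EF_D = 13+7 = 20
ES_E = max(EF_A=11, EF_C=13) = 13; EF_E = 13+9 = 22
ES_F = max(EF_B=7, EF_D=20, EF_E=22) = 22; EF_F = 22+8 = 30
Expected project duration μ = 30 weeks. Critical path: C → E → F.

Variance along critical path = 4.000 + 9.000 + 4.000 = 17.000; σ = √17.000 = 4.123 weeks.
Z = (34 − 30) / 4.123 = 0.970
P(T ≤ 34) = Φ(0.970) ≈ 0.834

0.834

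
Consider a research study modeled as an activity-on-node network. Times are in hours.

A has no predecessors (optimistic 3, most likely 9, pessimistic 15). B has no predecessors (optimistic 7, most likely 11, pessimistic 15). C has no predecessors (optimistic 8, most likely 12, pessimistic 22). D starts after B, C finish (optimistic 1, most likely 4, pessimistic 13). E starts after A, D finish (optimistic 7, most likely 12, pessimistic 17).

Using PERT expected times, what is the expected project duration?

te_A = (3 + 4·9 + 15)/6 = 54/6 = 9
te_B = (7 + 4·11 + 15)/6 = 66/6 = 11
te_C = (8 + 4·12 + 22)/6 = 78/6 = 13
te_D = (1 + 4·4 + 13)/6 = 30/6 = 5
te_E = (7 + 4·12 + 17)/6 = 72/6 = 12

Forward pass:
ES_A = 0; EF_A = 9
ES_B = 0; EF_B = 11
ES_C = 0; EF_C = 13
ES_D = max(EF_B=11, EF_C=13) = 13; EF_D = 13+5 = 18
ES_E = max(EF_A=9, EF_D=18) = 18; EF_E = 18+12 = 30
Expected project duration μ = 30 hours. Critical path: C → D → E.

30 hours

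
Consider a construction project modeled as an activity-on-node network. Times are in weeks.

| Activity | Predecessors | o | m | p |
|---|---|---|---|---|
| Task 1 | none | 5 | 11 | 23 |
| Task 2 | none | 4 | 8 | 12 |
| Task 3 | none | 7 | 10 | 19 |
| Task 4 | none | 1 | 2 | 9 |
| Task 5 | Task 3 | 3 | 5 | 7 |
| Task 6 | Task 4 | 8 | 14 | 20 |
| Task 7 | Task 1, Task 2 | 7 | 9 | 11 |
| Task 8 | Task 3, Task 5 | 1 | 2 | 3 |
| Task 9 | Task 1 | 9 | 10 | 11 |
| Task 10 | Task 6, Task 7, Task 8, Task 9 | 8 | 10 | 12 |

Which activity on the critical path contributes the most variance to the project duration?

Task 1

te_Task 1 = (5 + 4·11 + 23)/6 = 72/6 = 12; σ²_Task 1 = ((23−5)/6)² = 9.000
te_Task 2 = (4 + 4·8 + 12)/6 = 48/6 = 8; σ²_Task 2 = ((12−4)/6)² = 1.778
te_Task 3 = (7 + 4·10 + 19)/6 = 66/6 = 11; σ²_Task 3 = ((19−7)/6)² = 4.000
te_Task 4 = (1 + 4·2 + 9)/6 = 18/6 = 3; σ²_Task 4 = ((9−1)/6)² = 1.778
te_Task 5 = (3 + 4·5 + 7)/6 = 30/6 = 5; σ²_Task 5 = ((7−3)/6)² = 0.444
te_Task 6 = (8 + 4·14 + 20)/6 = 84/6 = 14; σ²_Task 6 = ((20−8)/6)² = 4.000
te_Task 7 = (7 + 4·9 + 11)/6 = 54/6 = 9; σ²_Task 7 = ((11−7)/6)² = 0.444
te_Task 8 = (1 + 4·2 + 3)/6 = 12/6 = 2; σ²_Task 8 = ((3−1)/6)² = 0.111
te_Task 9 = (9 + 4·10 + 11)/6 = 60/6 = 10; σ²_Task 9 = ((11−9)/6)² = 0.111
te_Task 10 = (8 + 4·10 + 12)/6 = 60/6 = 10; σ²_Task 10 = ((12−8)/6)² = 0.444

Forward pass:
ES_Task 1 = 0; EF_Task 1 = 12
ES_Task 2 = 0; EF_Task 2 = 8
ES_Task 3 = 0; EF_Task 3 = 11
ES_Task 4 = 0; EF_Task 4 = 3
ES_Task 5 = 11; EF_Task 5 = 11+5 = 16
ES_Task 6 = 3; EF_Task 6 = 3+14 = 17
ES_Task 7 = max(EF_Task 1=12, EF_Task 2=8) = 12; EF_Task 7 = 12+9 = 21
ES_Task 8 = max(EF_Task 3=11, EF_Task 5=16) = 16; EF_Task 8 = 16+2 = 18
ES_Task 9 = 12; EF_Task 9 = 12+10 = 22
ES_Task 10 = max(EF_Task 6=17, EF_Task 7=21, EF_Task 8=18, EF_Task 9=22) = 22; EF_Task 10 = 22+10 = 32
Expected project duration μ = 32 weeks. Critical path: Task 1 → Task 9 → Task 10.

Variances on critical path: σ²_Task 1=9.000, σ²_Task 9=0.111, σ²_Task 10=0.444.
Largest is σ²_Task 1 = 9.000.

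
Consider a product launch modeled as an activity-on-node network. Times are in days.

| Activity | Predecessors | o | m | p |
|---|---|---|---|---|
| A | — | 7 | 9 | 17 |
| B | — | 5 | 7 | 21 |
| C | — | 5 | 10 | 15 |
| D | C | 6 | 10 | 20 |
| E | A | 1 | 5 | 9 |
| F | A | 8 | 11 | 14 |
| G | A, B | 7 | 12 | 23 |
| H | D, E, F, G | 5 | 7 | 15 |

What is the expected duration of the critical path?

31 days

te_A = (7 + 4·9 + 17)/6 = 60/6 = 10
te_B = (5 + 4·7 + 21)/6 = 54/6 = 9
te_C = (5 + 4·10 + 15)/6 = 60/6 = 10
te_D = (6 + 4·10 + 20)/6 = 66/6 = 11
te_E = (1 + 4·5 + 9)/6 = 30/6 = 5
te_F = (8 + 4·11 + 14)/6 = 66/6 = 11
te_G = (7 + 4·12 + 23)/6 = 78/6 = 13
te_H = (5 + 4·7 + 15)/6 = 48/6 = 8

Forward pass:
ES_A = 0; EF_A = 10
ES_B = 0; EF_B = 9
ES_C = 0; EF_C = 10
ES_D = 10; EF_D = 10+11 = 21
ES_E = 10; EF_E = 10+5 = 15
ES_F = 10; EF_F = 10+11 = 21
ES_G = max(EF_A=10, EF_B=9) = 10; EF_G = 10+13 = 23
ES_H = max(EF_D=21, EF_E=15, EF_F=21, EF_G=23) = 23; EF_H = 23+8 = 31
Expected project duration μ = 31 days. Critical path: A → G → H.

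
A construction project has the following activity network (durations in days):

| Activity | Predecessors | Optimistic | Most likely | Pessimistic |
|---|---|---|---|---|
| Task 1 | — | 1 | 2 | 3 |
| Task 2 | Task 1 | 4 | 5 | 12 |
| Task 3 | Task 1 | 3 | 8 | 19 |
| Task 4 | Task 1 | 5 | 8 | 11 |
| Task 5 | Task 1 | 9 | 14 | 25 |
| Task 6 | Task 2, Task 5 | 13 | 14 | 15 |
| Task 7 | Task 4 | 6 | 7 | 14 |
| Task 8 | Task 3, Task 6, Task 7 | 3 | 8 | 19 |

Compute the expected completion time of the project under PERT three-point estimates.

40 days

te_Task 1 = (1 + 4·2 + 3)/6 = 12/6 = 2
te_Task 2 = (4 + 4·5 + 12)/6 = 36/6 = 6
te_Task 3 = (3 + 4·8 + 19)/6 = 54/6 = 9
te_Task 4 = (5 + 4·8 + 11)/6 = 48/6 = 8
te_Task 5 = (9 + 4·14 + 25)/6 = 90/6 = 15
te_Task 6 = (13 + 4·14 + 15)/6 = 84/6 = 14
te_Task 7 = (6 + 4·7 + 14)/6 = 48/6 = 8
te_Task 8 = (3 + 4·8 + 19)/6 = 54/6 = 9

Forward pass:
ES_Task 1 = 0; EF_Task 1 = 2
ES_Task 2 = 2; EF_Task 2 = 2+6 = 8
ES_Task 3 = 2; EF_Task 3 = 2+9 = 11
ES_Task 4 = 2; EF_Task 4 = 2+8 = 10
ES_Task 5 = 2; EF_Task 5 = 2+15 = 17
ES_Task 6 = max(EF_Task 2=8, EF_Task 5=17) = 17; EF_Task 6 = 17+14 = 31
ES_Task 7 = 10; EF_Task 7 = 10+8 = 18
ES_Task 8 = max(EF_Task 3=11, EF_Task 6=31, EF_Task 7=18) = 31; EF_Task 8 = 31+9 = 40
Expected project duration μ = 40 days. Critical path: Task 1 → Task 5 → Task 6 → Task 8.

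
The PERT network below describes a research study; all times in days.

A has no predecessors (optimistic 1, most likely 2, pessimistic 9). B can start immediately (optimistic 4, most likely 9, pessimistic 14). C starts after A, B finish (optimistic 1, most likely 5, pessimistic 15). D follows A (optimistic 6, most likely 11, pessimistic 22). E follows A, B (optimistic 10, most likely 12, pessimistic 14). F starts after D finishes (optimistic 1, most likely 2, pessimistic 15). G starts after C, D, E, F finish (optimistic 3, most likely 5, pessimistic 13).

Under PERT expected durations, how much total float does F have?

2 days

te_A = (1 + 4·2 + 9)/6 = 18/6 = 3
te_B = (4 + 4·9 + 14)/6 = 54/6 = 9
te_C = (1 + 4·5 + 15)/6 = 36/6 = 6
te_D = (6 + 4·11 + 22)/6 = 72/6 = 12
te_E = (10 + 4·12 + 14)/6 = 72/6 = 12
te_F = (1 + 4·2 + 15)/6 = 24/6 = 4
te_G = (3 + 4·5 + 13)/6 = 36/6 = 6

Forward pass:
ES_A = 0; EF_A = 3
ES_B = 0; EF_B = 9
ES_C = max(EF_A=3, EF_B=9) = 9; EF_C = 9+6 = 15
ES_D = 3; EF_D = 3+12 = 15
ES_E = max(EF_A=3, EF_B=9) = 9; EF_E = 9+12 = 21
ES_F = 15; EF_F = 15+4 = 19
ES_G = max(EF_C=15, EF_D=15, EF_E=21, EF_F=19) = 21; EF_G = 21+6 = 27
Expected project duration μ = 27 days. Critical path: B → E → G.

Backward pass:
LF_G = 27; LS_G = 27−6 = 21
LF_F = LS_G = 21; LS_F = 21−4 = 17
LF_E = LS_G = 21; LS_E = 21−12 = 9
LF_D = min(LS_F=17, LS_G=21) = 17; LS_D = 17−12 = 5
LF_C = LS_G = 21; LS_C = 21−6 = 15
LF_B = min(LS_C=15, LS_E=9) = 9; LS_B = 9−9 = 0
LF_A = min(LS_C=15, LS_D=5, LS_E=9) = 5; LS_A = 5−3 = 2
Slack_F = LS_F − ES_F = 17 − 15 = 2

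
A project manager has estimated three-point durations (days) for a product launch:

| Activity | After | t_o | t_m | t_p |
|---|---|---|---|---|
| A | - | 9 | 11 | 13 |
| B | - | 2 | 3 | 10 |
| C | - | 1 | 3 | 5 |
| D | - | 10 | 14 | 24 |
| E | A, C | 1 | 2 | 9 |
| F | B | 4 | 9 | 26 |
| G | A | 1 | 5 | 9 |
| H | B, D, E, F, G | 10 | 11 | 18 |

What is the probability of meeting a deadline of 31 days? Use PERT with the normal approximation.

0.933

te_A = (9 + 4·11 + 13)/6 = 66/6 = 11; σ²_A = ((13−9)/6)² = 0.444
te_B = (2 + 4·3 + 10)/6 = 24/6 = 4; σ²_B = ((10−2)/6)² = 1.778
te_C = (1 + 4·3 + 5)/6 = 18/6 = 3; σ²_C = ((5−1)/6)² = 0.444
te_D = (10 + 4·14 + 24)/6 = 90/6 = 15; σ²_D = ((24−10)/6)² = 5.444
te_E = (1 + 4·2 + 9)/6 = 18/6 = 3; σ²_E = ((9−1)/6)² = 1.778
te_F = (4 + 4·9 + 26)/6 = 66/6 = 11; σ²_F = ((26−4)/6)² = 13.444
te_G = (1 + 4·5 + 9)/6 = 30/6 = 5; σ²_G = ((9−1)/6)² = 1.778
te_H = (10 + 4·11 + 18)/6 = 72/6 = 12; σ²_H = ((18−10)/6)² = 1.778

Forward pass:
ES_A = 0; EF_A = 11
ES_B = 0; EF_B = 4
ES_C = 0; EF_C = 3
ES_D = 0; EF_D = 15
ES_E = max(EF_A=11, EF_C=3) = 11; EF_E = 11+3 = 14
ES_F = 4; EF_F = 4+11 = 15
ES_G = 11; EF_G = 11+5 = 16
ES_H = max(EF_B=4, EF_D=15, EF_E=14, EF_F=15, EF_G=16) = 16; EF_H = 16+12 = 28
Expected project duration μ = 28 days. Critical path: A → G → H.

Variance along critical path = 0.444 + 1.778 + 1.778 = 4.000; σ = √4.000 = 2.000 days.
Z = (31 − 28) / 2.000 = 1.500
P(T ≤ 31) = Φ(1.500) ≈ 0.933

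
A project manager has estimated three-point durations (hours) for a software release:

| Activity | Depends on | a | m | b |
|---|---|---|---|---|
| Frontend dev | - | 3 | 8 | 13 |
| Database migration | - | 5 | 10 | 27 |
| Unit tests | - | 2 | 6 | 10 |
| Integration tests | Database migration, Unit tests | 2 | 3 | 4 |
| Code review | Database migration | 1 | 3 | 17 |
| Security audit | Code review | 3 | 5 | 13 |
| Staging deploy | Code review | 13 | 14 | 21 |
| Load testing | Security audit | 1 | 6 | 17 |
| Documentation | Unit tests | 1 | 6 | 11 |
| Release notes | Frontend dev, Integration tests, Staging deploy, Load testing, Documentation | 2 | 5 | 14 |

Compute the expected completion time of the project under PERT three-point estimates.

te_Frontend dev = (3 + 4·8 + 13)/6 = 48/6 = 8
te_Database migration = (5 + 4·10 + 27)/6 = 72/6 = 12
te_Unit tests = (2 + 4·6 + 10)/6 = 36/6 = 6
te_Integration tests = (2 + 4·3 + 4)/6 = 18/6 = 3
te_Code review = (1 + 4·3 + 17)/6 = 30/6 = 5
te_Security audit = (3 + 4·5 + 13)/6 = 36/6 = 6
te_Staging deploy = (13 + 4·14 + 21)/6 = 90/6 = 15
te_Load testing = (1 + 4·6 + 17)/6 = 42/6 = 7
te_Documentation = (1 + 4·6 + 11)/6 = 36/6 = 6
te_Release notes = (2 + 4·5 + 14)/6 = 36/6 = 6

Forward pass:
ES_Frontend dev = 0; EF_Frontend dev = 8
ES_Database migration = 0; EF_Database migration = 12
ES_Unit tests = 0; EF_Unit tests = 6
ES_Integration tests = max(EF_Database migration=12, EF_Unit tests=6) = 12; EF_Integration tests = 12+3 = 15
ES_Code review = 12; EF_Code review = 12+5 = 17
ES_Security audit = 17; EF_Security audit = 17+6 = 23
ES_Staging deploy = 17; EF_Staging deploy = 17+15 = 32
ES_Load testing = 23; EF_Load testing = 23+7 = 30
ES_Documentation = 6; EF_Documentation = 6+6 = 12
ES_Release notes = max(EF_Frontend dev=8, EF_Integration tests=15, EF_Staging deploy=32, EF_Load testing=30, EF_Documentation=12) = 32; EF_Release notes = 32+6 = 38
Expected project duration μ = 38 hours. Critical path: Database migration → Code review → Staging deploy → Release notes.

38 hours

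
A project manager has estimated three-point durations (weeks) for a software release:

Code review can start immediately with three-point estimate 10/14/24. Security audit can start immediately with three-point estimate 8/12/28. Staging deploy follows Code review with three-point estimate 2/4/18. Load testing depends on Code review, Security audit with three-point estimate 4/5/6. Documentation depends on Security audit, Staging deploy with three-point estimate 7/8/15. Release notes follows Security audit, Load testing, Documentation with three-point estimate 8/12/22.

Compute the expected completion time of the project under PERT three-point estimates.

43 weeks

te_Code review = (10 + 4·14 + 24)/6 = 90/6 = 15
te_Security audit = (8 + 4·12 + 28)/6 = 84/6 = 14
te_Staging deploy = (2 + 4·4 + 18)/6 = 36/6 = 6
te_Load testing = (4 + 4·5 + 6)/6 = 30/6 = 5
te_Documentation = (7 + 4·8 + 15)/6 = 54/6 = 9
te_Release notes = (8 + 4·12 + 22)/6 = 78/6 = 13

Forward pass:
ES_Code review = 0; EF_Code review = 15
ES_Security audit = 0; EF_Security audit = 14
ES_Staging deploy = 15; EF_Staging deploy = 15+6 = 21
ES_Load testing = max(EF_Code review=15, EF_Security audit=14) = 15; EF_Load testing = 15+5 = 20
ES_Documentation = max(EF_Security audit=14, EF_Staging deploy=21) = 21; EF_Documentation = 21+9 = 30
ES_Release notes = max(EF_Security audit=14, EF_Load testing=20, EF_Documentation=30) = 30; EF_Release notes = 30+13 = 43
Expected project duration μ = 43 weeks. Critical path: Code review → Staging deploy → Documentation → Release notes.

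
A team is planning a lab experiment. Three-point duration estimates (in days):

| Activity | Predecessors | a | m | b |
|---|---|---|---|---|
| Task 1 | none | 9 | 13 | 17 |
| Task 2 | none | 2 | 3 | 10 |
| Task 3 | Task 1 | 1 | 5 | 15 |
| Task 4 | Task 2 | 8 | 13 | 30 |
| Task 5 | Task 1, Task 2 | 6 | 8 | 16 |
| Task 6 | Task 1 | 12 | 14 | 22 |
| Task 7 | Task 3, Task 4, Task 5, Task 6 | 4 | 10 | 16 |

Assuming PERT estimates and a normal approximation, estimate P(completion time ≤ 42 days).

0.914

te_Task 1 = (9 + 4·13 + 17)/6 = 78/6 = 13; σ²_Task 1 = ((17−9)/6)² = 1.778
te_Task 2 = (2 + 4·3 + 10)/6 = 24/6 = 4; σ²_Task 2 = ((10−2)/6)² = 1.778
te_Task 3 = (1 + 4·5 + 15)/6 = 36/6 = 6; σ²_Task 3 = ((15−1)/6)² = 5.444
te_Task 4 = (8 + 4·13 + 30)/6 = 90/6 = 15; σ²_Task 4 = ((30−8)/6)² = 13.444
te_Task 5 = (6 + 4·8 + 16)/6 = 54/6 = 9; σ²_Task 5 = ((16−6)/6)² = 2.778
te_Task 6 = (12 + 4·14 + 22)/6 = 90/6 = 15; σ²_Task 6 = ((22−12)/6)² = 2.778
te_Task 7 = (4 + 4·10 + 16)/6 = 60/6 = 10; σ²_Task 7 = ((16−4)/6)² = 4.000

Forward pass:
ES_Task 1 = 0; EF_Task 1 = 13
ES_Task 2 = 0; EF_Task 2 = 4
ES_Task 3 = 13; EF_Task 3 = 13+6 = 19
ES_Task 4 = 4; EF_Task 4 = 4+15 = 19
ES_Task 5 = max(EF_Task 1=13, EF_Task 2=4) = 13; EF_Task 5 = 13+9 = 22
ES_Task 6 = 13; EF_Task 6 = 13+15 = 28
ES_Task 7 = max(EF_Task 3=19, EF_Task 4=19, EF_Task 5=22, EF_Task 6=28) = 28; EF_Task 7 = 28+10 = 38
Expected project duration μ = 38 days. Critical path: Task 1 → Task 6 → Task 7.

Variance along critical path = 1.778 + 2.778 + 4.000 = 8.556; σ = √8.556 = 2.925 days.
Z = (42 − 38) / 2.925 = 1.368
P(T ≤ 42) = Φ(1.368) ≈ 0.914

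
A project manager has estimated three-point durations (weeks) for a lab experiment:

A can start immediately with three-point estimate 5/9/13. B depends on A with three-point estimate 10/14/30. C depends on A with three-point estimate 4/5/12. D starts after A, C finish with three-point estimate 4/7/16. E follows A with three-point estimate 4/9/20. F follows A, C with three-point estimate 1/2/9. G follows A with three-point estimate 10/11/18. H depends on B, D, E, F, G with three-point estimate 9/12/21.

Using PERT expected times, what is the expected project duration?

38 weeks

te_A = (5 + 4·9 + 13)/6 = 54/6 = 9
te_B = (10 + 4·14 + 30)/6 = 96/6 = 16
te_C = (4 + 4·5 + 12)/6 = 36/6 = 6
te_D = (4 + 4·7 + 16)/6 = 48/6 = 8
te_E = (4 + 4·9 + 20)/6 = 60/6 = 10
te_F = (1 + 4·2 + 9)/6 = 18/6 = 3
te_G = (10 + 4·11 + 18)/6 = 72/6 = 12
te_H = (9 + 4·12 + 21)/6 = 78/6 = 13

Forward pass:
ES_A = 0; EF_A = 9
ES_B = 9; EF_B = 9+16 = 25
ES_C = 9; EF_C = 9+6 = 15
ES_D = max(EF_A=9, EF_C=15) = 15; EF_D = 15+8 = 23
ES_E = 9; EF_E = 9+10 = 19
ES_F = max(EF_A=9, EF_C=15) = 15; EF_F = 15+3 = 18
ES_G = 9; EF_G = 9+12 = 21
ES_H = max(EF_B=25, EF_D=23, EF_E=19, EF_F=18, EF_G=21) = 25; EF_H = 25+13 = 38
Expected project duration μ = 38 weeks. Critical path: A → B → H.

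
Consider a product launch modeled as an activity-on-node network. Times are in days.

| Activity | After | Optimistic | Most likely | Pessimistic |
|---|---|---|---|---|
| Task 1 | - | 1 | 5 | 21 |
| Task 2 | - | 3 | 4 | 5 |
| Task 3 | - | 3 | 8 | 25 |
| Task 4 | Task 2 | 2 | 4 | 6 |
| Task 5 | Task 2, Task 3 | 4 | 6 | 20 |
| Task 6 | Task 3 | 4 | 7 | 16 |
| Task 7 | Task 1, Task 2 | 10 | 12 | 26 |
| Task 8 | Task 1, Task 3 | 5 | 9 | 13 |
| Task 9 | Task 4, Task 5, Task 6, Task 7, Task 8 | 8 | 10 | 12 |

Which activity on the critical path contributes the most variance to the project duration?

Task 1

te_Task 1 = (1 + 4·5 + 21)/6 = 42/6 = 7; σ²_Task 1 = ((21−1)/6)² = 11.111
te_Task 2 = (3 + 4·4 + 5)/6 = 24/6 = 4; σ²_Task 2 = ((5−3)/6)² = 0.111
te_Task 3 = (3 + 4·8 + 25)/6 = 60/6 = 10; σ²_Task 3 = ((25−3)/6)² = 13.444
te_Task 4 = (2 + 4·4 + 6)/6 = 24/6 = 4; σ²_Task 4 = ((6−2)/6)² = 0.444
te_Task 5 = (4 + 4·6 + 20)/6 = 48/6 = 8; σ²_Task 5 = ((20−4)/6)² = 7.111
te_Task 6 = (4 + 4·7 + 16)/6 = 48/6 = 8; σ²_Task 6 = ((16−4)/6)² = 4.000
te_Task 7 = (10 + 4·12 + 26)/6 = 84/6 = 14; σ²_Task 7 = ((26−10)/6)² = 7.111
te_Task 8 = (5 + 4·9 + 13)/6 = 54/6 = 9; σ²_Task 8 = ((13−5)/6)² = 1.778
te_Task 9 = (8 + 4·10 + 12)/6 = 60/6 = 10; σ²_Task 9 = ((12−8)/6)² = 0.444

Forward pass:
ES_Task 1 = 0; EF_Task 1 = 7
ES_Task 2 = 0; EF_Task 2 = 4
ES_Task 3 = 0; EF_Task 3 = 10
ES_Task 4 = 4; EF_Task 4 = 4+4 = 8
ES_Task 5 = max(EF_Task 2=4, EF_Task 3=10) = 10; EF_Task 5 = 10+8 = 18
ES_Task 6 = 10; EF_Task 6 = 10+8 = 18
ES_Task 7 = max(EF_Task 1=7, EF_Task 2=4) = 7; EF_Task 7 = 7+14 = 21
ES_Task 8 = max(EF_Task 1=7, EF_Task 3=10) = 10; EF_Task 8 = 10+9 = 19
ES_Task 9 = max(EF_Task 4=8, EF_Task 5=18, EF_Task 6=18, EF_Task 7=21, EF_Task 8=19) = 21; EF_Task 9 = 21+10 = 31
Expected project duration μ = 31 days. Critical path: Task 1 → Task 7 → Task 9.

Variances on critical path: σ²_Task 1=11.111, σ²_Task 7=7.111, σ²_Task 9=0.444.
Largest is σ²_Task 1 = 11.111.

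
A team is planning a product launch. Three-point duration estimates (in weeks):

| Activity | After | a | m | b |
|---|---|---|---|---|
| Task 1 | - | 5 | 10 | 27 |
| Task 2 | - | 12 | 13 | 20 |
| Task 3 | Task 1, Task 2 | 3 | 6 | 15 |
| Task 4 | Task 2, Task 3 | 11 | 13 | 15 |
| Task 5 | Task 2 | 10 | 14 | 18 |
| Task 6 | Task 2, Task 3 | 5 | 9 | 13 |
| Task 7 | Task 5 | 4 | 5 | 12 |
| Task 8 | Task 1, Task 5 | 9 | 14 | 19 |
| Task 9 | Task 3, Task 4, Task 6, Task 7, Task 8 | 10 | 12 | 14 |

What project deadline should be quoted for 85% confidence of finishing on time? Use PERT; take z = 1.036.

te_Task 1 = (5 + 4·10 + 27)/6 = 72/6 = 12; σ²_Task 1 = ((27−5)/6)² = 13.444
te_Task 2 = (12 + 4·13 + 20)/6 = 84/6 = 14; σ²_Task 2 = ((20−12)/6)² = 1.778
te_Task 3 = (3 + 4·6 + 15)/6 = 42/6 = 7; σ²_Task 3 = ((15−3)/6)² = 4.000
te_Task 4 = (11 + 4·13 + 15)/6 = 78/6 = 13; σ²_Task 4 = ((15−11)/6)² = 0.444
te_Task 5 = (10 + 4·14 + 18)/6 = 84/6 = 14; σ²_Task 5 = ((18−10)/6)² = 1.778
te_Task 6 = (5 + 4·9 + 13)/6 = 54/6 = 9; σ²_Task 6 = ((13−5)/6)² = 1.778
te_Task 7 = (4 + 4·5 + 12)/6 = 36/6 = 6; σ²_Task 7 = ((12−4)/6)² = 1.778
te_Task 8 = (9 + 4·14 + 19)/6 = 84/6 = 14; σ²_Task 8 = ((19−9)/6)² = 2.778
te_Task 9 = (10 + 4·12 + 14)/6 = 72/6 = 12; σ²_Task 9 = ((14−10)/6)² = 0.444

Forward pass:
ES_Task 1 = 0; EF_Task 1 = 12
ES_Task 2 = 0; EF_Task 2 = 14
ES_Task 3 = max(EF_Task 1=12, EF_Task 2=14) = 14; EF_Task 3 = 14+7 = 21
ES_Task 4 = max(EF_Task 2=14, EF_Task 3=21) = 21; EF_Task 4 = 21+13 = 34
ES_Task 5 = 14; EF_Task 5 = 14+14 = 28
ES_Task 6 = max(EF_Task 2=14, EF_Task 3=21) = 21; EF_Task 6 = 21+9 = 30
ES_Task 7 = 28; EF_Task 7 = 28+6 = 34
ES_Task 8 = max(EF_Task 1=12, EF_Task 5=28) = 28; EF_Task 8 = 28+14 = 42
ES_Task 9 = max(EF_Task 3=21, EF_Task 4=34, EF_Task 6=30, EF_Task 7=34, EF_Task 8=42) = 42; EF_Task 9 = 42+12 = 54
Expected project duration μ = 54 weeks. Critical path: Task 2 → Task 5 → Task 8 → Task 9.

Variance along critical path = 1.778 + 1.778 + 2.778 + 0.444 = 6.778; σ = 2.603 weeks.
D = μ + z·σ = 54 + 1.036·2.603 = 56.7 weeks

56.7 weeks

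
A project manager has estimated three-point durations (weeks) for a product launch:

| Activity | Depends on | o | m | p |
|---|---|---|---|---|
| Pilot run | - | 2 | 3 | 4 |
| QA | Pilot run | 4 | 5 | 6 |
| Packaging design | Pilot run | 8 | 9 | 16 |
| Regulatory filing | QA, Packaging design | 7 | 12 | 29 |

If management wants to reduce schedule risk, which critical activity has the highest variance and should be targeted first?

Regulatory filing

te_Pilot run = (2 + 4·3 + 4)/6 = 18/6 = 3; σ²_Pilot run = ((4−2)/6)² = 0.111
te_QA = (4 + 4·5 + 6)/6 = 30/6 = 5; σ²_QA = ((6−4)/6)² = 0.111
te_Packaging design = (8 + 4·9 + 16)/6 = 60/6 = 10; σ²_Packaging design = ((16−8)/6)² = 1.778
te_Regulatory filing = (7 + 4·12 + 29)/6 = 84/6 = 14; σ²_Regulatory filing = ((29−7)/6)² = 13.444

Forward pass:
ES_Pilot run = 0; EF_Pilot run = 3
ES_QA = 3; EF_QA = 3+5 = 8
ES_Packaging design = 3; EF_Packaging design = 3+10 = 13
ES_Regulatory filing = max(EF_QA=8, EF_Packaging design=13) = 13; EF_Regulatory filing = 13+14 = 27
Expected project duration μ = 27 weeks. Critical path: Pilot run → Packaging design → Regulatory filing.

Variances on critical path: σ²_Pilot run=0.111, σ²_Packaging design=1.778, σ²_Regulatory filing=13.444.
Largest is σ²_Regulatory filing = 13.444.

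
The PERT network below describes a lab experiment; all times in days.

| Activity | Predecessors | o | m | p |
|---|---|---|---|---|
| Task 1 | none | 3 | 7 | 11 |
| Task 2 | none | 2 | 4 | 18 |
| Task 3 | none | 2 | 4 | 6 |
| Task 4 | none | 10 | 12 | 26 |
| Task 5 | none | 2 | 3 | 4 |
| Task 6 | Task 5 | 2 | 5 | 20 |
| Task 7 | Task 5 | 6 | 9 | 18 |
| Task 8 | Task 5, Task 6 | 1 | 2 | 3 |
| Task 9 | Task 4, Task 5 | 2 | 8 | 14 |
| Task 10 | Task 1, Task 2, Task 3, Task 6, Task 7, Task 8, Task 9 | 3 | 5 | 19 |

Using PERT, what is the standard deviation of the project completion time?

4.27 days

te_Task 1 = (3 + 4·7 + 11)/6 = 42/6 = 7; σ²_Task 1 = ((11−3)/6)² = 1.778
te_Task 2 = (2 + 4·4 + 18)/6 = 36/6 = 6; σ²_Task 2 = ((18−2)/6)² = 7.111
te_Task 3 = (2 + 4·4 + 6)/6 = 24/6 = 4; σ²_Task 3 = ((6−2)/6)² = 0.444
te_Task 4 = (10 + 4·12 + 26)/6 = 84/6 = 14; σ²_Task 4 = ((26−10)/6)² = 7.111
te_Task 5 = (2 + 4·3 + 4)/6 = 18/6 = 3; σ²_Task 5 = ((4−2)/6)² = 0.111
te_Task 6 = (2 + 4·5 + 20)/6 = 42/6 = 7; σ²_Task 6 = ((20−2)/6)² = 9.000
te_Task 7 = (6 + 4·9 + 18)/6 = 60/6 = 10; σ²_Task 7 = ((18−6)/6)² = 4.000
te_Task 8 = (1 + 4·2 + 3)/6 = 12/6 = 2; σ²_Task 8 = ((3−1)/6)² = 0.111
te_Task 9 = (2 + 4·8 + 14)/6 = 48/6 = 8; σ²_Task 9 = ((14−2)/6)² = 4.000
te_Task 10 = (3 + 4·5 + 19)/6 = 42/6 = 7; σ²_Task 10 = ((19−3)/6)² = 7.111

Forward pass:
ES_Task 1 = 0; EF_Task 1 = 7
ES_Task 2 = 0; EF_Task 2 = 6
ES_Task 3 = 0; EF_Task 3 = 4
ES_Task 4 = 0; EF_Task 4 = 14
ES_Task 5 = 0; EF_Task 5 = 3
ES_Task 6 = 3; EF_Task 6 = 3+7 = 10
ES_Task 7 = 3; EF_Task 7 = 3+10 = 13
ES_Task 8 = max(EF_Task 5=3, EF_Task 6=10) = 10; EF_Task 8 = 10+2 = 12
ES_Task 9 = max(EF_Task 4=14, EF_Task 5=3) = 14; EF_Task 9 = 14+8 = 22
ES_Task 10 = max(EF_Task 1=7, EF_Task 2=6, EF_Task 3=4, EF_Task 6=10, EF_Task 7=13, EF_Task 8=12, EF_Task 9=22) = 22; EF_Task 10 = 22+7 = 29
Expected project duration μ = 29 days. Critical path: Task 4 → Task 9 → Task 10.

Variance along critical path = 7.111 + 4.000 + 7.111 = 18.222
σ = √18.222 = 4.269 days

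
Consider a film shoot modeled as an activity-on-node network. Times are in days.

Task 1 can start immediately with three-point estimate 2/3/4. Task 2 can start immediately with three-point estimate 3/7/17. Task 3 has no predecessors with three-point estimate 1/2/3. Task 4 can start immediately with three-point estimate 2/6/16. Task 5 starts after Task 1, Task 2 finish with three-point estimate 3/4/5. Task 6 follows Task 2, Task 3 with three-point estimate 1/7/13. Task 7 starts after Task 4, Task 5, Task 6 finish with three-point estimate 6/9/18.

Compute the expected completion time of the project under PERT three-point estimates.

te_Task 1 = (2 + 4·3 + 4)/6 = 18/6 = 3
te_Task 2 = (3 + 4·7 + 17)/6 = 48/6 = 8
te_Task 3 = (1 + 4·2 + 3)/6 = 12/6 = 2
te_Task 4 = (2 + 4·6 + 16)/6 = 42/6 = 7
te_Task 5 = (3 + 4·4 + 5)/6 = 24/6 = 4
te_Task 6 = (1 + 4·7 + 13)/6 = 42/6 = 7
te_Task 7 = (6 + 4·9 + 18)/6 = 60/6 = 10

Forward pass:
ES_Task 1 = 0; EF_Task 1 = 3
ES_Task 2 = 0; EF_Task 2 = 8
ES_Task 3 = 0; EF_Task 3 = 2
ES_Task 4 = 0; EF_Task 4 = 7
ES_Task 5 = max(EF_Task 1=3, EF_Task 2=8) = 8; EF_Task 5 = 8+4 = 12
ES_Task 6 = max(EF_Task 2=8, EF_Task 3=2) = 8; EF_Task 6 = 8+7 = 15
ES_Task 7 = max(EF_Task 4=7, EF_Task 5=12, EF_Task 6=15) = 15; EF_Task 7 = 15+10 = 25
Expected project duration μ = 25 days. Critical path: Task 2 → Task 6 → Task 7.

25 days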